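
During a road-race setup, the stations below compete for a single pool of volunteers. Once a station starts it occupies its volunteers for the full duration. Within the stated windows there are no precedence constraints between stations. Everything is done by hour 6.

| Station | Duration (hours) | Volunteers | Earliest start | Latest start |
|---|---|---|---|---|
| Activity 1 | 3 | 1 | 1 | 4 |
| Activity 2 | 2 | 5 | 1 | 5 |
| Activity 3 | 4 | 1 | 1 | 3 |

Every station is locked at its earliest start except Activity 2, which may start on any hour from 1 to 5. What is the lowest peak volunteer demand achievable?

Activity 2@1: h1:7  h2:7  h3:2  h4:1  h5:0  h6:0 → peak 7
Activity 2@2: h1:2  h2:7  h3:7  h4:1  h5:0  h6:0 → peak 7
Activity 2@3: h1:2  h2:2  h3:7  h4:6  h5:0  h6:0 → peak 7
Activity 2@4: h1:2  h2:2  h3:2  h4:6  h5:5  h6:0 → peak 6
Activity 2@5: h1:2  h2:2  h3:2  h4:1  h5:5  h6:5 → peak 5
Best is Activity 2@5, peak 5.

5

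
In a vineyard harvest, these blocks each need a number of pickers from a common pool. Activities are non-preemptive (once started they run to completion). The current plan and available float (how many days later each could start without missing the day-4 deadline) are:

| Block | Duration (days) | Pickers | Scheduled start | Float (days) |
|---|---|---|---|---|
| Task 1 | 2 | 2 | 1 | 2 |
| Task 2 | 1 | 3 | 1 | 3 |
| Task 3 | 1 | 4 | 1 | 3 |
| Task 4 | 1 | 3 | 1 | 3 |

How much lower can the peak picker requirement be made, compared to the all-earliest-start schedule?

7

Early-start peak: d1:12  d2:2  d3:0  d4:0 ⇒ 12.
Leveled (Task 1@1, Task 2@1, Task 3@3, Task 4@2): d1:5  d2:5  d3:4  d4:0 ⇒ 5.
Reduction 12 − 5 = 7.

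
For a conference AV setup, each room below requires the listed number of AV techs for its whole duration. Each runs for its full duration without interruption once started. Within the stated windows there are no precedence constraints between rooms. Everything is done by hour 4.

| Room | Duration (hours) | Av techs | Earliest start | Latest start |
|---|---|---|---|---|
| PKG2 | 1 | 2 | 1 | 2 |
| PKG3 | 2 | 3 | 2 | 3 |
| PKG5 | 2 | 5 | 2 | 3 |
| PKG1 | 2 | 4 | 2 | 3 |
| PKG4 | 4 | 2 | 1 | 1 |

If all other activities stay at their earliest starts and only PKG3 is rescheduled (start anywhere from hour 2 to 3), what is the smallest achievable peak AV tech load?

14

PKG3@2: h1:4  h2:14  h3:14  h4:2 → peak 14
PKG3@3: h1:4  h2:11  h3:14  h4:5 → peak 14
Best is PKG3@2, peak 14.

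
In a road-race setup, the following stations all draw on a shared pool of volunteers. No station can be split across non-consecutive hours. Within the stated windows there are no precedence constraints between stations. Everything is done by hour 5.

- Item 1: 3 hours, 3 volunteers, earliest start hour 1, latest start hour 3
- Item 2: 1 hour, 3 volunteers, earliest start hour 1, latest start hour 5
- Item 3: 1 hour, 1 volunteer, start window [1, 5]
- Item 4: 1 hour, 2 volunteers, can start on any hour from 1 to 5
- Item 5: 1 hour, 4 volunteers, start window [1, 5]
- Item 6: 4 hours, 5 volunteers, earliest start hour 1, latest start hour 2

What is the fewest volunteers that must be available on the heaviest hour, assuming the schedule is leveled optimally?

Early-start (Item 1@1, Item 2@1, Item 3@1, Item 4@1, Item 5@1, Item 6@1) gives peak 18: h1:18  h2:8  h3:8  h4:5  h5:0.
Shift Item 2→4, Item 4→5, Item 6→2.
Schedule Item 1@1, Item 2@4, Item 3@1, Item 4@5, Item 5@1, Item 6@2: h1:8  h2:8  h3:8  h4:8  h5:7 — peak 8.
Total volunteer-hours = 39 over 5 hours ⇒ peak ≥ ⌈39/5⌉ = 8, so 8 is optimal.

8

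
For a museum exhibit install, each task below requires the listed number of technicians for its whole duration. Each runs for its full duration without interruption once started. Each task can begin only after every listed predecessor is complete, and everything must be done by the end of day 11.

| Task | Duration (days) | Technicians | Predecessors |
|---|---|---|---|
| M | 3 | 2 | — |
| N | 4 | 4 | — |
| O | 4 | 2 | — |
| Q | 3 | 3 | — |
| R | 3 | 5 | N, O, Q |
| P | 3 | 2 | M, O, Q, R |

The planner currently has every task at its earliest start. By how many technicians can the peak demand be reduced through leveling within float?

2

Early-start peak: d1:11  d2:11  d3:11  d4:6  d5:5  d6:5  d7:5  d8:2  d9:2  d10:2  d11:0 ⇒ 11.
Leveled (M@4, N@1, O@1, Q@1, R@5, P@8): d1:9  d2:9  d3:9  d4:8  d5:7  d6:7  d7:5  d8:2  d9:2  d10:2  d11:0 ⇒ 9.
Reduction 11 − 9 = 2.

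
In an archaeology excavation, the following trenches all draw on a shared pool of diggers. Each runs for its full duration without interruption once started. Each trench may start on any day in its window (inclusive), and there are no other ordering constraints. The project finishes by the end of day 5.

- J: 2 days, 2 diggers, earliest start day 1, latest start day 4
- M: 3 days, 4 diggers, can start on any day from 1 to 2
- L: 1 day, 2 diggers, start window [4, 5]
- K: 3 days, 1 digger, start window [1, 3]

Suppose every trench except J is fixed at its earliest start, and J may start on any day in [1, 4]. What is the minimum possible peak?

5

J@1: d1:7  d2:7  d3:5  d4:2  d5:0 → peak 7
J@2: d1:5  d2:7  d3:7  d4:2  d5:0 → peak 7
J@3: d1:5  d2:5  d3:7  d4:4  d5:0 → peak 7
J@4: d1:5  d2:5  d3:5  d4:4  d5:2 → peak 5
Best is J@4, peak 5.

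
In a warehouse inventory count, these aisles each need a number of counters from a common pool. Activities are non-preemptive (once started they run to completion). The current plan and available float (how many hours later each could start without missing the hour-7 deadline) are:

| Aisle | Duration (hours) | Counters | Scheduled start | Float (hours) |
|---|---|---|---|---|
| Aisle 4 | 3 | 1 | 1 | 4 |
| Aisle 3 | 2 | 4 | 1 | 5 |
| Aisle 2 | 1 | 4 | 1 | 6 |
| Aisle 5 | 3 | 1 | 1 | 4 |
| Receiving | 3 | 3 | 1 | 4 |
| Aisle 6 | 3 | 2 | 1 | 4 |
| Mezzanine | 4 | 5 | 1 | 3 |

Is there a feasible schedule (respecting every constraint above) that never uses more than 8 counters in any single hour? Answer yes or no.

Schedule Aisle 4@1, Aisle 3@1, Aisle 2@3, Aisle 5@1, Receiving@4, Aisle 6@1, Mezzanine@4: h1:8  h2:8  h3:8  h4:8  h5:8  h6:8  h7:5 — peak 8 ≤ 8.

yes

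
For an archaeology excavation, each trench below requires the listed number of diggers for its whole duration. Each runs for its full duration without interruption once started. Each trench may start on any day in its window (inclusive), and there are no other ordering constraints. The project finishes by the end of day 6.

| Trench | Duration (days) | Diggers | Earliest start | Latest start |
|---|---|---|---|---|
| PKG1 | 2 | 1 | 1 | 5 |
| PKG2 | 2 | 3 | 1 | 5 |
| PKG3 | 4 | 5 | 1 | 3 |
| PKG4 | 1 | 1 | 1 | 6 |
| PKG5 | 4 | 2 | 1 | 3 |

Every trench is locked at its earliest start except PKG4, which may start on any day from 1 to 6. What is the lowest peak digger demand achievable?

PKG4@1: d1:12  d2:11  d3:7  d4:7  d5:0  d6:0 → peak 12
PKG4@2: d1:11  d2:12  d3:7  d4:7  d5:0  d6:0 → peak 12
PKG4@3: d1:11  d2:11  d3:8  d4:7  d5:0  d6:0 → peak 11
PKG4@4: d1:11  d2:11  d3:7  d4:8  d5:0  d6:0 → peak 11
PKG4@5: d1:11  d2:11  d3:7  d4:7  d5:1  d6:0 → peak 11
PKG4@6: d1:11  d2:11  d3:7  d4:7  d5:0  d6:1 → peak 11
Best is PKG4@3, peak 11.

11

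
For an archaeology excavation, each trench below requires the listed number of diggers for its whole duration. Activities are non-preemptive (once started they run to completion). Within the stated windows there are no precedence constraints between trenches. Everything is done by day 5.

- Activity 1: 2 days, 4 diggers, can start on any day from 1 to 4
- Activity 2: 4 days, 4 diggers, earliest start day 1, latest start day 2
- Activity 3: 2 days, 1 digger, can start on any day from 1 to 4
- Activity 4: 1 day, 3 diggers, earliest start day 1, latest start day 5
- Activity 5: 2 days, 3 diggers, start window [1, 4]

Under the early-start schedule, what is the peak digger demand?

Early-start schedule: Activity 1@1, Activity 2@1, Activity 3@1, Activity 4@1, Activity 5@1.
Load per day: day 1: 15, day 2: 12, day 3: 4, day 4: 4, day 5: 0.
Peak is 15.

15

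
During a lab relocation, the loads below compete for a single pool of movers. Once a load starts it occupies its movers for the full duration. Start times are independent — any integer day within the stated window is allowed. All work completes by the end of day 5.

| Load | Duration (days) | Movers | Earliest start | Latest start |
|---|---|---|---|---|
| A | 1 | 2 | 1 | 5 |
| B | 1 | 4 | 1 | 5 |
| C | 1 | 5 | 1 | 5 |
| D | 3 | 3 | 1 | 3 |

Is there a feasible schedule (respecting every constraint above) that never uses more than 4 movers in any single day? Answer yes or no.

The minimum achievable peak is 5; 4 < 5, so no feasible schedule stays within the cap.

no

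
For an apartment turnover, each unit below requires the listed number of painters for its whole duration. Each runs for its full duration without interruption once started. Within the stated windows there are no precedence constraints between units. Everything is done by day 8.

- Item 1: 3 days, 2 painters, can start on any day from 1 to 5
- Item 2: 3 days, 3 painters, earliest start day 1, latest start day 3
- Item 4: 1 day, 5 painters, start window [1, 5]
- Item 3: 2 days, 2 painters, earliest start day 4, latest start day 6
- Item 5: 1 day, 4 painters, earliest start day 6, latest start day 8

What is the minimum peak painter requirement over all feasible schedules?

5

Early-start (Item 1@1, Item 2@1, Item 4@1, Item 3@4, Item 5@6) gives peak 10: d1:10  d2:5  d3:5  d4:2  d5:2  d6:4  d7:0  d8:0.
Shift Item 4→4, Item 3→5, Item 5→7.
Schedule Item 1@1, Item 2@1, Item 4@4, Item 3@5, Item 5@7: d1:5  d2:5  d3:5  d4:5  d5:2  d6:2  d7:4  d8:0 — peak 5.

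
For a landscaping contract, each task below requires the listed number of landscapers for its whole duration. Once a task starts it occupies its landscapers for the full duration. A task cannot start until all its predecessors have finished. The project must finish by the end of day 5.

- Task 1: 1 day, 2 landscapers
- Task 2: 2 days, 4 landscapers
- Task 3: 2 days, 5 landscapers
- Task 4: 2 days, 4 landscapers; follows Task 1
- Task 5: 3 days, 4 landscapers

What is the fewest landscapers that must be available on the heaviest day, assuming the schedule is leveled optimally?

Early-start (Task 1@1, Task 2@1, Task 3@1, Task 4@2, Task 5@1) gives peak 17: d1:15  d2:17  d3:8  d4:0  d5:0.
Shift Task 3→2, Task 4→4, Task 5→3.
Schedule Task 1@1, Task 2@1, Task 3@2, Task 4@4, Task 5@3: d1:6  d2:9  d3:9  d4:8  d5:8 — peak 9.

9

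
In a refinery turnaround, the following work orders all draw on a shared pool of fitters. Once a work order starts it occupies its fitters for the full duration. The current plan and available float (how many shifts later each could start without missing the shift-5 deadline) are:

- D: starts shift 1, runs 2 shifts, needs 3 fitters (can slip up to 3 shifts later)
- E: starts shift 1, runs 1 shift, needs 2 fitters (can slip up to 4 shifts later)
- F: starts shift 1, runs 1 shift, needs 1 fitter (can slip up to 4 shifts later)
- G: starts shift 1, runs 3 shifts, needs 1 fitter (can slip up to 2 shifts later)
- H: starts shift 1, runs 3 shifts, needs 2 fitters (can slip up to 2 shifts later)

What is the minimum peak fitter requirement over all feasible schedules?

4

Early-start (D@1, E@1, F@1, G@1, H@1) gives peak 9: s1:9  s2:6  s3:3  s4:0  s5:0.
Shift E→4, F→3, H→3.
Schedule D@1, E@4, F@3, G@1, H@3: s1:4  s2:4  s3:4  s4:4  s5:2 — peak 4.
Total fitter-shifts = 18 over 5 shifts ⇒ peak ≥ ⌈18/5⌉ = 4, so 4 is optimal.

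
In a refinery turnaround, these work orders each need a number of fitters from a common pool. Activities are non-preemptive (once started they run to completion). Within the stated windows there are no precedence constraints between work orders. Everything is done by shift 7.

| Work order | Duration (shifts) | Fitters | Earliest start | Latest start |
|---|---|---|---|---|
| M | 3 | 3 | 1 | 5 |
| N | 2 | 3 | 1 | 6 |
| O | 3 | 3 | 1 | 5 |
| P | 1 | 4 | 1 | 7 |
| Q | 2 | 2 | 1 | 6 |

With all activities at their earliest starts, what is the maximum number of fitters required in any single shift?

15

Early-start schedule: M@1, N@1, O@1, P@1, Q@1.
Load per shift: shift 1: 15, shift 2: 11, shift 3: 6, shift 4: 0, shift 5: 0, shift 6: 0, shift 7: 0.
Peak is 15.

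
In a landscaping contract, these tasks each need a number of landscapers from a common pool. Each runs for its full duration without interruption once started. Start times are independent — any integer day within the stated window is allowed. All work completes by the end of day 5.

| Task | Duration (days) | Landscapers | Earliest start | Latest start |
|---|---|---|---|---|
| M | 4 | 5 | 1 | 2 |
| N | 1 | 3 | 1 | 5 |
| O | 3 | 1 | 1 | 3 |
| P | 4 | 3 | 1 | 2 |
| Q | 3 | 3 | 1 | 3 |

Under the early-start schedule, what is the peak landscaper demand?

Early-start schedule: M@1, N@1, O@1, P@1, Q@1.
Load per day: day 1: 15, day 2: 12, day 3: 12, day 4: 8, day 5: 0.
Peak is 15.

15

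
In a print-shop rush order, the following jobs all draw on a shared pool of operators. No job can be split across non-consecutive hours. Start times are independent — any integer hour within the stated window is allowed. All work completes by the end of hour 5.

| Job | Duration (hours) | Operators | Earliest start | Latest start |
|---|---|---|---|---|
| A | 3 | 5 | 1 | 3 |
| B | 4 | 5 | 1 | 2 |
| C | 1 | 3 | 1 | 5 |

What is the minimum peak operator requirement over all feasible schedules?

10

Early-start (A@1, B@1, C@1) gives peak 13: h1:13  h2:10  h3:10  h4:5  h5:0.
Shift C→4.
Schedule A@1, B@1, C@4: h1:10  h2:10  h3:10  h4:8  h5:0 — peak 10.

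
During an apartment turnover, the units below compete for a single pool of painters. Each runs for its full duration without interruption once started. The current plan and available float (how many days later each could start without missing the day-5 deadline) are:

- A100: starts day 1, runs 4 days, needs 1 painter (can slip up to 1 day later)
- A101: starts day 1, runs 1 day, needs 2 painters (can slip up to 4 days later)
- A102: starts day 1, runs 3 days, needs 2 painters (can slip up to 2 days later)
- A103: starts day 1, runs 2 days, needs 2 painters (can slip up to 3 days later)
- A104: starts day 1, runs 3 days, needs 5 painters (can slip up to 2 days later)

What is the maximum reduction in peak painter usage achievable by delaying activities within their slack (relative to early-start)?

Early-start peak: d1:12  d2:10  d3:8  d4:1  d5:0 ⇒ 12.
Leveled (A100@1, A101@1, A102@1, A103@1, A104@3): d1:7  d2:5  d3:8  d4:6  d5:5 ⇒ 8.
Reduction 12 − 8 = 4.

4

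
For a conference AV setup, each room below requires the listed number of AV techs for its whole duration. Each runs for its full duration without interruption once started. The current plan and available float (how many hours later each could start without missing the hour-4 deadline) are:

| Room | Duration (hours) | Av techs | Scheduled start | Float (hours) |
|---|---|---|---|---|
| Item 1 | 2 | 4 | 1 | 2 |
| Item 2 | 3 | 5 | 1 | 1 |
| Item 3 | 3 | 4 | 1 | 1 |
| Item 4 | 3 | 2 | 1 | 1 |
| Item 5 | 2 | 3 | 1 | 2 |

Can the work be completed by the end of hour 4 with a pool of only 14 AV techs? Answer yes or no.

no

The minimum achievable peak is 15; 14 < 15, so no feasible schedule stays within the cap.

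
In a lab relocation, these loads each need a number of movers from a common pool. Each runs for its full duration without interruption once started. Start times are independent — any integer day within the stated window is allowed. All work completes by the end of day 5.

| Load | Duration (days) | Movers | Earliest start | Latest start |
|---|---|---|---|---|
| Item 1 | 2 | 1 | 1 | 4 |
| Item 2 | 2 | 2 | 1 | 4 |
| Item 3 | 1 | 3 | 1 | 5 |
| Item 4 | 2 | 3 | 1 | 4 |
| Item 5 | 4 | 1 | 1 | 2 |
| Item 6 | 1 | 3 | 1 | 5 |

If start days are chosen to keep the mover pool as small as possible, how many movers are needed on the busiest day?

5

Early-start (Item 1@1, Item 2@1, Item 3@1, Item 4@1, Item 5@1, Item 6@1) gives peak 13: d1:13  d2:7  d3:1  d4:1  d5:0.
Shift Item 2→4, Item 4→2, Item 6→5.
Schedule Item 1@1, Item 2@4, Item 3@1, Item 4@2, Item 5@1, Item 6@5: d1:5  d2:5  d3:4  d4:3  d5:5 — peak 5.
Total mover-days = 22 over 5 days ⇒ peak ≥ ⌈22/5⌉ = 5, so 5 is optimal.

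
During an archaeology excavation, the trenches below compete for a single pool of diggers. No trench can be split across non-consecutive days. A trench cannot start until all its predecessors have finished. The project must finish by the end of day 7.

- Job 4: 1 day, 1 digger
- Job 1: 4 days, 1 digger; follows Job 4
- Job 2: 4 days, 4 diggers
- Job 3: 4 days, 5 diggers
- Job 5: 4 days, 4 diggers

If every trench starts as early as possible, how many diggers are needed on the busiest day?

14

Early-start schedule: Job 4@1, Job 1@2, Job 2@1, Job 3@1, Job 5@1.
Load per day: day 1: 14, day 2: 14, day 3: 14, day 4: 14, day 5: 1, day 6: 0, day 7: 0.
Peak is 14.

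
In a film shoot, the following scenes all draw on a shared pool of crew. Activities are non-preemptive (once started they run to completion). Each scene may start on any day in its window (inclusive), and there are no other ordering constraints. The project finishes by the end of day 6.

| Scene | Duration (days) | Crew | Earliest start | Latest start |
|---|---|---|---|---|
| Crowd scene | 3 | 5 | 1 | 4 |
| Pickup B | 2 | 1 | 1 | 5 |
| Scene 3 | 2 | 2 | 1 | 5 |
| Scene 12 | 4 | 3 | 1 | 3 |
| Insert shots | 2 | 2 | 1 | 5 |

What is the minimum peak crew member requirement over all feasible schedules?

8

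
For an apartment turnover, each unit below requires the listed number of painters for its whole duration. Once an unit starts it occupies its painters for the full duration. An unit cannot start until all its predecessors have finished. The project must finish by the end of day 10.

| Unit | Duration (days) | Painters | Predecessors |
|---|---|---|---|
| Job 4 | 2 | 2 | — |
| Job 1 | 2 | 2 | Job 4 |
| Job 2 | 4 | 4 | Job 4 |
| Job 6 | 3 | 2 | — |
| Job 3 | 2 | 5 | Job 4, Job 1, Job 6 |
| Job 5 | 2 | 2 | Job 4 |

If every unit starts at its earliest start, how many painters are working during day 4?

8

At early start, day 4 has: Job 1, Job 2, Job 5.
Demand: 2 + 4 + 2 = 8.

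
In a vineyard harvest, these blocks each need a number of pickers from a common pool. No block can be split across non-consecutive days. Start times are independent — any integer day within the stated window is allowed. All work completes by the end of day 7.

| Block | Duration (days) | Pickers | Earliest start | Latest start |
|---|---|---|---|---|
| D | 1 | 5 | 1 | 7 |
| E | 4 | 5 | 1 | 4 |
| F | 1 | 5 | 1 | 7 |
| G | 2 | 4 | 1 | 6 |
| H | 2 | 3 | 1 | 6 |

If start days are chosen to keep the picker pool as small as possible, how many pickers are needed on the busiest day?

9

Early-start (D@1, E@1, F@1, G@1, H@1) gives peak 22: d1:22  d2:12  d3:5  d4:5  d5:0  d6:0  d7:0.
Shift E→2, F→6, H→3.
Schedule D@1, E@2, F@6, G@1, H@3: d1:9  d2:9  d3:8  d4:8  d5:5  d6:5  d7:0 — peak 9.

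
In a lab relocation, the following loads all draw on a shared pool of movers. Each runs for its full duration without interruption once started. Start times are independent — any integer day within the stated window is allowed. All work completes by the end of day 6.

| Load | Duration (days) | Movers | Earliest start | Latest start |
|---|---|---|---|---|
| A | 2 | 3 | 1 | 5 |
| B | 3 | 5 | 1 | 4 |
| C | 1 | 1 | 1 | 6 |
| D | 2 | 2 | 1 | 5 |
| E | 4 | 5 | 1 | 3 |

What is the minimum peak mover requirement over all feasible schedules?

Early-start (A@1, B@1, C@1, D@1, E@1) gives peak 16: d1:16  d2:15  d3:10  d4:5  d5:0  d6:0.
Shift D→4, E→3.
Schedule A@1, B@1, C@1, D@4, E@3: d1:9  d2:8  d3:10  d4:7  d5:7  d6:5 — peak 10.

10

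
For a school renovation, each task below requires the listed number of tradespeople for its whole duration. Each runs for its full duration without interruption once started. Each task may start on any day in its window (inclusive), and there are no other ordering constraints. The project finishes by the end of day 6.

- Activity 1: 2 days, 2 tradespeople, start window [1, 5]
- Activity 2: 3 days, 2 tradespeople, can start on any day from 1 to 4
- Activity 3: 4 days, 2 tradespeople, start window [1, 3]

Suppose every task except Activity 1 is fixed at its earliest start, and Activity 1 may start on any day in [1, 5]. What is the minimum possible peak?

4

Activity 1@1: d1:6  d2:6  d3:4  d4:2  d5:0  d6:0 → peak 6
Activity 1@2: d1:4  d2:6  d3:6  d4:2  d5:0  d6:0 → peak 6
Activity 1@3: d1:4  d2:4  d3:6  d4:4  d5:0  d6:0 → peak 6
Activity 1@4: d1:4  d2:4  d3:4  d4:4  d5:2  d6:0 → peak 4
Activity 1@5: d1:4  d2:4  d3:4  d4:2  d5:2  d6:2 → peak 4
Best is Activity 1@4, peak 4.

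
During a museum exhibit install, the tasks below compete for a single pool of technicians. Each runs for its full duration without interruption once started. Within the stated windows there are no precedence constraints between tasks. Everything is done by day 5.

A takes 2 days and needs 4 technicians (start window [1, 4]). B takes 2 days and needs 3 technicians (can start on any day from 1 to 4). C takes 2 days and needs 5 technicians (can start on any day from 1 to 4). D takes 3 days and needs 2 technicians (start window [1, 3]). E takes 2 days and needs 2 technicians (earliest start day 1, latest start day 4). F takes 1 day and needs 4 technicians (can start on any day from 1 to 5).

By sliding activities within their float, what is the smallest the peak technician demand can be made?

8

Early-start (A@1, B@1, C@1, D@1, E@1, F@1) gives peak 20: d1:20  d2:16  d3:2  d4:0  d5:0.
Shift B→4, C→3, F→5.
Schedule A@1, B@4, C@3, D@1, E@1, F@5: d1:8  d2:8  d3:7  d4:8  d5:7 — peak 8.
Total technician-days = 38 over 5 days ⇒ peak ≥ ⌈38/5⌉ = 8, so 8 is optimal.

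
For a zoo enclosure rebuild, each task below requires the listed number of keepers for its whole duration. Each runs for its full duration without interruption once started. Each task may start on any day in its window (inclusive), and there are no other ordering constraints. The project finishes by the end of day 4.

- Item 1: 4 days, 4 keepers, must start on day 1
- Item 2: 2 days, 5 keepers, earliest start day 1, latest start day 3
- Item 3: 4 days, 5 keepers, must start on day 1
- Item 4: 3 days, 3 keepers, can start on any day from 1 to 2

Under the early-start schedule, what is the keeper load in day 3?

12

At early start, day 3 has: Item 1, Item 3, Item 4.
Demand: 4 + 5 + 3 = 12.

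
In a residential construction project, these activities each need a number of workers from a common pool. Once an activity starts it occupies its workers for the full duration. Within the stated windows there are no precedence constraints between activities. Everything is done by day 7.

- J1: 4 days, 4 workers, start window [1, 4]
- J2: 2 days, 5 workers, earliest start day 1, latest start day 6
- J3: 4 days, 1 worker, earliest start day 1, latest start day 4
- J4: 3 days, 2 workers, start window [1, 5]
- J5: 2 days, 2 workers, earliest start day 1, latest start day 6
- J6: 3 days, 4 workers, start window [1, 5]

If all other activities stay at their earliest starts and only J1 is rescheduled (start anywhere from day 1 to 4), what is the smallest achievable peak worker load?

J1@1: d1:18  d2:18  d3:11  d4:5  d5:0  d6:0  d7:0 → peak 18
J1@2: d1:14  d2:18  d3:11  d4:5  d5:4  d6:0  d7:0 → peak 18
J1@3: d1:14  d2:14  d3:11  d4:5  d5:4  d6:4  d7:0 → peak 14
J1@4: d1:14  d2:14  d3:7  d4:5  d5:4  d6:4  d7:4 → peak 14
Best is J1@3, peak 14.

14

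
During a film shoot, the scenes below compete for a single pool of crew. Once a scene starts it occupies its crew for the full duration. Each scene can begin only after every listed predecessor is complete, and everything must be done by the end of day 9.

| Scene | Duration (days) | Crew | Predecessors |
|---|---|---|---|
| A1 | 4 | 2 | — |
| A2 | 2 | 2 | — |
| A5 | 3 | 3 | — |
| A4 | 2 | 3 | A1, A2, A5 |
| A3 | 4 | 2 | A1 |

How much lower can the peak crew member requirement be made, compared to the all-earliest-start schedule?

Early-start peak: d1:7  d2:7  d3:5  d4:2  d5:5  d6:5  d7:2  d8:2  d9:0 ⇒ 7.
Leveled (A1@1, A2@1, A5@3, A4@6, A3@5): d1:4  d2:4  d3:5  d4:5  d5:5  d6:5  d7:5  d8:2  d9:0 ⇒ 5.
Reduction 7 − 5 = 2.

2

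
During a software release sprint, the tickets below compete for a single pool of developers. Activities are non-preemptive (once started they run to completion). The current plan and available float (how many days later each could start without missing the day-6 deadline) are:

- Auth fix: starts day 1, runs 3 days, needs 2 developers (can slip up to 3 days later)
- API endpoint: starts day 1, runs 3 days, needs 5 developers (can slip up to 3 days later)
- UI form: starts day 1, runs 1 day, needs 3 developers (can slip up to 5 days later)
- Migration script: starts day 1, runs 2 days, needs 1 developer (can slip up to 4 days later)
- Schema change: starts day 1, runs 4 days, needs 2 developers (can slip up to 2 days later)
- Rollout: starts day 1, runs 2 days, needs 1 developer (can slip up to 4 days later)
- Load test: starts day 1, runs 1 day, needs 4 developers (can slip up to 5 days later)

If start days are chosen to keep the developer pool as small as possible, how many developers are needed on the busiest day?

7

Early-start (Auth fix@1, API endpoint@1, UI form@1, Migration script@1, Schema change@1, Rollout@1, Load test@1) gives peak 18: d1:18  d2:11  d3:9  d4:2  d5:0  d6:0.
Shift API endpoint→4, UI form→2, Schema change→3, Rollout→2.
Schedule Auth fix@1, API endpoint@4, UI form@2, Migration script@1, Schema change@3, Rollout@2, Load test@1: d1:7  d2:7  d3:5  d4:7  d5:7  d6:7 — peak 7.
Total developer-days = 40 over 6 days ⇒ peak ≥ ⌈40/6⌉ = 7, so 7 is optimal.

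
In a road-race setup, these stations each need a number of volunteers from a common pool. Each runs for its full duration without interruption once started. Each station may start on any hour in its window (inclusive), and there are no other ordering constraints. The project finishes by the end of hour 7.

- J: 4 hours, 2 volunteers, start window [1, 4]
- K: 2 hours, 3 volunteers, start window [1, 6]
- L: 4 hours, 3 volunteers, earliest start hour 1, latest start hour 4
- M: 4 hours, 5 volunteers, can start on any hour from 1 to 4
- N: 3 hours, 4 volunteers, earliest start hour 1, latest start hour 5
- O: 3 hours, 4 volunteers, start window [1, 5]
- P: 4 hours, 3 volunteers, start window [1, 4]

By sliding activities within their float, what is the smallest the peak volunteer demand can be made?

13

Early-start (J@1, K@1, L@1, M@1, N@1, O@1, P@1) gives peak 24: h1:24  h2:24  h3:21  h4:13  h5:0  h6:0  h7:0.
Shift N→5, O→5, P→3.
Schedule J@1, K@1, L@1, M@1, N@5, O@5, P@3: h1:13  h2:13  h3:13  h4:13  h5:11  h6:11  h7:8 — peak 13.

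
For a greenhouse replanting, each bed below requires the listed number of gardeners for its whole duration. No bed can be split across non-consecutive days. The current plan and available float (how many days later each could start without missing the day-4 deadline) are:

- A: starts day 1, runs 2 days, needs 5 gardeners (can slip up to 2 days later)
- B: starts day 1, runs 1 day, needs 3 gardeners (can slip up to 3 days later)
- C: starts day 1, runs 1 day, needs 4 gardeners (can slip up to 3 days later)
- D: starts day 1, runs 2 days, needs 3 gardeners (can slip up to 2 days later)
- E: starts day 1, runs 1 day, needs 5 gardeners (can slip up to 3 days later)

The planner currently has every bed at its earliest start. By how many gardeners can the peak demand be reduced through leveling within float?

12

Early-start peak: d1:20  d2:8  d3:0  d4:0 ⇒ 20.
Leveled (A@1, B@1, C@3, D@2, E@4): d1:8  d2:8  d3:7  d4:5 ⇒ 8.
Reduction 20 − 8 = 12.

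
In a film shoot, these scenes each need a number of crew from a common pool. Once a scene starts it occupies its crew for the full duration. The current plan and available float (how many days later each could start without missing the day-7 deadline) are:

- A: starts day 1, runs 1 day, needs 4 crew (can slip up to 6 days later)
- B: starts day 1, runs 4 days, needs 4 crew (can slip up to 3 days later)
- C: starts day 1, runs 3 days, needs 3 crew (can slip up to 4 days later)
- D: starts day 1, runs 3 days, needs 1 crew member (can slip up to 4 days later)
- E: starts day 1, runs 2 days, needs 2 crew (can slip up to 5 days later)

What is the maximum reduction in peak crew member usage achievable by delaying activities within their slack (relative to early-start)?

Early-start peak: d1:14  d2:10  d3:8  d4:4  d5:0  d6:0  d7:0 ⇒ 14.
Leveled (A@1, B@2, C@1, D@4, E@4): d1:7  d2:7  d3:7  d4:7  d5:7  d6:1  d7:0 ⇒ 7.
Reduction 14 − 7 = 7.

7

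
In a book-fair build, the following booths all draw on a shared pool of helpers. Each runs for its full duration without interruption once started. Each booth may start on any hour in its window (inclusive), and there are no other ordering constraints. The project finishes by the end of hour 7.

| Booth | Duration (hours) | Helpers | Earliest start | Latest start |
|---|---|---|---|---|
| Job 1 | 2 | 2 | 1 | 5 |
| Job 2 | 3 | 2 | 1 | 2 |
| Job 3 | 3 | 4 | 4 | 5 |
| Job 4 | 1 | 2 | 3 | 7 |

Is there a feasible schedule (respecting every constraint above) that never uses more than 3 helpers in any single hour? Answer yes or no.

no

Total helper-hours = 24; over 7 hours the average is 24/7 > 3, so some hour must exceed 3.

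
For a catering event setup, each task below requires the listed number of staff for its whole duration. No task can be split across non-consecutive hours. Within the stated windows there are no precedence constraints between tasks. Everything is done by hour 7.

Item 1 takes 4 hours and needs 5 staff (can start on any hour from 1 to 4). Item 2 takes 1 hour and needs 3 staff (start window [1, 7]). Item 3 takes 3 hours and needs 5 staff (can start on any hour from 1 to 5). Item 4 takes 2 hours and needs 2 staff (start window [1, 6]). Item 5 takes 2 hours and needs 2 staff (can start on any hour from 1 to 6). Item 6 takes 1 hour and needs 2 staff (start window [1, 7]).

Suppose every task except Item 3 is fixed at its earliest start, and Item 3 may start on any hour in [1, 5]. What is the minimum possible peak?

14

Item 3@1: h1:19  h2:14  h3:10  h4:5  h5:0  h6:0  h7:0 → peak 19
Item 3@2: h1:14  h2:14  h3:10  h4:10  h5:0  h6:0  h7:0 → peak 14
Item 3@3: h1:14  h2:9  h3:10  h4:10  h5:5  h6:0  h7:0 → peak 14
Item 3@4: h1:14  h2:9  h3:5  h4:10  h5:5  h6:5  h7:0 → peak 14
Item 3@5: h1:14  h2:9  h3:5  h4:5  h5:5  h6:5  h7:5 → peak 14
Best is Item 3@2, peak 14.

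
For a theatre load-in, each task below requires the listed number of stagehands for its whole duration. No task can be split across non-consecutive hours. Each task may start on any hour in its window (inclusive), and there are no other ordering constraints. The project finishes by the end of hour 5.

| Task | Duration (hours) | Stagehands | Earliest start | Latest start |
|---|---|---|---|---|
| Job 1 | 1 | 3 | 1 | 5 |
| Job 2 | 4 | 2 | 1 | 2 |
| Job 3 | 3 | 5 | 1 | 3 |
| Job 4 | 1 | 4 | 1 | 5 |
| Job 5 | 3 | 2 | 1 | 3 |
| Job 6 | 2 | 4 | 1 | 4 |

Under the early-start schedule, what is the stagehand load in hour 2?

At early start, hour 2 has: Job 2, Job 3, Job 5, Job 6.
Demand: 2 + 5 + 2 + 4 = 13.

13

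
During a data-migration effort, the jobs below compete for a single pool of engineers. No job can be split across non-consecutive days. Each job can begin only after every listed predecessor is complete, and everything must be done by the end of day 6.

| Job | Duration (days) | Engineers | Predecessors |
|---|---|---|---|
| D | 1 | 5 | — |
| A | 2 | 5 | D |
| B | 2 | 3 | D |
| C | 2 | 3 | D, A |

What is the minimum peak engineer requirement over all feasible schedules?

6

Early-start (D@1, A@2, B@2, C@4) gives peak 8: d1:5  d2:8  d3:8  d4:3  d5:3  d6:0.
Shift B→4.
Schedule D@1, A@2, B@4, C@4: d1:5  d2:5  d3:5  d4:6  d5:6  d6:0 — peak 6.
No arrangement of the 15 feasible schedules does better.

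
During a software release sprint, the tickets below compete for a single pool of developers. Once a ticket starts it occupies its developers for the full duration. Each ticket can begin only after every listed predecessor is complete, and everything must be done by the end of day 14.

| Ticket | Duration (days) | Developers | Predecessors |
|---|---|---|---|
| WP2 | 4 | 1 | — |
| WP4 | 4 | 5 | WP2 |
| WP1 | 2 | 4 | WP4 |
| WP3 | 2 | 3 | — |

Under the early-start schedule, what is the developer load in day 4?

1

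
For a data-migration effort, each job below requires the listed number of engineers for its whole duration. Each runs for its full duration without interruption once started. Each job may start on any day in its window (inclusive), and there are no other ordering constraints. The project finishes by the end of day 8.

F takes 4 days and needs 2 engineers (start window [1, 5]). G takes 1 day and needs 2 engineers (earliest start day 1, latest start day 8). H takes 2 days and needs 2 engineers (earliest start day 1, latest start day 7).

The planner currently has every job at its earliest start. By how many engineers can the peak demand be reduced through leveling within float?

Early-start peak: d1:6  d2:4  d3:2  d4:2  d5:0  d6:0  d7:0  d8:0 ⇒ 6.
Leveled (F@1, G@5, H@6): d1:2  d2:2  d3:2  d4:2  d5:2  d6:2  d7:2  d8:0 ⇒ 2.
Reduction 6 − 2 = 4.

4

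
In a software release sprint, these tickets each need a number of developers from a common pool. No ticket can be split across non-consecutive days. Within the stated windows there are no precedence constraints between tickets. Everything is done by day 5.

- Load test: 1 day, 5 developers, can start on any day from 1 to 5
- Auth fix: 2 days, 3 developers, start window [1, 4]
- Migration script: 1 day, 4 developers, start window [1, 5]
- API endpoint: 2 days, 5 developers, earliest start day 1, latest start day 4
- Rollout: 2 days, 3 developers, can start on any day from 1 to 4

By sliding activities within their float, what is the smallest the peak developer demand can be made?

8

Early-start (Load test@1, Auth fix@1, Migration script@1, API endpoint@1, Rollout@1) gives peak 20: d1:20  d2:11  d3:0  d4:0  d5:0.
Shift Migration script→2, API endpoint→3, Rollout→3.
Schedule Load test@1, Auth fix@1, Migration script@2, API endpoint@3, Rollout@3: d1:8  d2:7  d3:8  d4:8  d5:0 — peak 8.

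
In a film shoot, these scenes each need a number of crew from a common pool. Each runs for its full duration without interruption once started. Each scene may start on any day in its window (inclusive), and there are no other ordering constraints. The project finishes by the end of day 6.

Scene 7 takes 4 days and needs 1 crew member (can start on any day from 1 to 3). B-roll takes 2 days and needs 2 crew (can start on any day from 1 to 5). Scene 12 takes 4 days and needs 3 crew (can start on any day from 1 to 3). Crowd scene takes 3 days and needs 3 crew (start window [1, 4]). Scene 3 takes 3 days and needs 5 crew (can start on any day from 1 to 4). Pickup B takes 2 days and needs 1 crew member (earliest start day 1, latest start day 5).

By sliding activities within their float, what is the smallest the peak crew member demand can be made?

9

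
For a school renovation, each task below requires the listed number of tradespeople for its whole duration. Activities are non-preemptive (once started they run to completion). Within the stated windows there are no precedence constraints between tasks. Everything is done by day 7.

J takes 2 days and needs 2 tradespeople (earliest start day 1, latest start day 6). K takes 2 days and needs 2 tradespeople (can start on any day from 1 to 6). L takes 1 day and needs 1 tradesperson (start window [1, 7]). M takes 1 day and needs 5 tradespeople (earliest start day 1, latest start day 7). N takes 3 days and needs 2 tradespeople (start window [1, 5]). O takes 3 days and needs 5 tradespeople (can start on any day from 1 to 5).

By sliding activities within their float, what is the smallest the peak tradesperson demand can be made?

Early-start (J@1, K@1, L@1, M@1, N@1, O@1) gives peak 17: d1:17  d2:11  d3:7  d4:0  d5:0  d6:0  d7:0.
Shift L→3, M→4, O→5.
Schedule J@1, K@1, L@3, M@4, N@1, O@5: d1:6  d2:6  d3:3  d4:5  d5:5  d6:5  d7:5 — peak 6.

6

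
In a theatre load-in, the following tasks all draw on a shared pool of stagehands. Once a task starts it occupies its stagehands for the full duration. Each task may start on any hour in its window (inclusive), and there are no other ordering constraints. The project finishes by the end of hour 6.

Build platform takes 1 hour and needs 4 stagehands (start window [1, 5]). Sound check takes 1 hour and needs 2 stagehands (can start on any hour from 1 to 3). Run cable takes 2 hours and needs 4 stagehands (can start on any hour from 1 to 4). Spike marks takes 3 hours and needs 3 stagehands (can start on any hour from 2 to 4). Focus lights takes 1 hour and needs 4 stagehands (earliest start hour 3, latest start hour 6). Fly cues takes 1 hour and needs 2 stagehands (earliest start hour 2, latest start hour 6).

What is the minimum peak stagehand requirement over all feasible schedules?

7

Early-start (Build platform@1, Sound check@1, Run cable@1, Spike marks@2, Focus lights@3, Fly cues@2) gives peak 10: h1:10  h2:9  h3:7  h4:3  h5:0  h6:0.
Shift Run cable→2, Focus lights→4, Fly cues→5.
Schedule Build platform@1, Sound check@1, Run cable@2, Spike marks@2, Focus lights@4, Fly cues@5: h1:6  h2:7  h3:7  h4:7  h5:2  h6:0 — peak 7.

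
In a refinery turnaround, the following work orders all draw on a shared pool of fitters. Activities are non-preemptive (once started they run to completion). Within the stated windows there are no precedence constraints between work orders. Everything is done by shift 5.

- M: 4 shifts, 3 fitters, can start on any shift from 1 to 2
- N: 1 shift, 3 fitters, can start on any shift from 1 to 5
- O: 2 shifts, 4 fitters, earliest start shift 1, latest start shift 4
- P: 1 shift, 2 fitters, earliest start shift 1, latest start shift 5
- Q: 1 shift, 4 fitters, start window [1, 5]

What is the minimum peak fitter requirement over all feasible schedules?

Early-start (M@1, N@1, O@1, P@1, Q@1) gives peak 16: s1:16  s2:7  s3:3  s4:3  s5:0.
Shift O→2, P→4, Q→5.
Schedule M@1, N@1, O@2, P@4, Q@5: s1:6  s2:7  s3:7  s4:5  s5:4 — peak 7.

7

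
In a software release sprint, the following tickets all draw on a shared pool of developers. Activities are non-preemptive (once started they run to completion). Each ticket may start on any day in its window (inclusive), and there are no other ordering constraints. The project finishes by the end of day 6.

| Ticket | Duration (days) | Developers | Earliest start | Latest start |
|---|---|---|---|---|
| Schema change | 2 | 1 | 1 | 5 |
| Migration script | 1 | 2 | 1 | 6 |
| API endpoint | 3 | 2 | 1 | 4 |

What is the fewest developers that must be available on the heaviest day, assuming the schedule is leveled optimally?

Early-start (Schema change@1, Migration script@1, API endpoint@1) gives peak 5: d1:5  d2:3  d3:2  d4:0  d5:0  d6:0.
Shift Migration script→3, API endpoint→4.
Schedule Schema change@1, Migration script@3, API endpoint@4: d1:1  d2:1  d3:2  d4:2  d5:2  d6:2 — peak 2.
Total developer-days = 10 over 6 days ⇒ peak ≥ ⌈10/6⌉ = 2, so 2 is optimal.

2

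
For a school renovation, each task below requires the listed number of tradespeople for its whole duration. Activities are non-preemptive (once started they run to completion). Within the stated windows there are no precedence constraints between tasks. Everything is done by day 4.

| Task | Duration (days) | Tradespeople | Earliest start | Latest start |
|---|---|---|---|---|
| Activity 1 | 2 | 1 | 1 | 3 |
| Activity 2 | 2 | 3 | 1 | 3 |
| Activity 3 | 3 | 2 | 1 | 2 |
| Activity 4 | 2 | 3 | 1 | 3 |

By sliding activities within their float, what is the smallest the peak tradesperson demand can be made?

Early-start (Activity 1@1, Activity 2@1, Activity 3@1, Activity 4@1) gives peak 9: d1:9  d2:9  d3:2  d4:0.
Shift Activity 4→3.
Schedule Activity 1@1, Activity 2@1, Activity 3@1, Activity 4@3: d1:6  d2:6  d3:5  d4:3 — peak 6.

6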